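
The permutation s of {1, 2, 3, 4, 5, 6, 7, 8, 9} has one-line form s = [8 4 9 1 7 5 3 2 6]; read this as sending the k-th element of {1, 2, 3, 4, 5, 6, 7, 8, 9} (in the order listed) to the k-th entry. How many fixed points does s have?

0

No element satisfies s(x) = x, so there are 0 fixed points.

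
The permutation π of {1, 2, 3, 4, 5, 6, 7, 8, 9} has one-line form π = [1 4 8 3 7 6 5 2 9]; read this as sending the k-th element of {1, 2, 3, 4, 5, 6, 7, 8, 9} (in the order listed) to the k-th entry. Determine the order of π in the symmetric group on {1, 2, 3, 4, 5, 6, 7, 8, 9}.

4

Writing π as disjoint cycles, the cycle lengths are 4, 2, 1, 1, 1.
The order of π is the least common multiple of its cycle lengths: lcm(4, 2) = 4.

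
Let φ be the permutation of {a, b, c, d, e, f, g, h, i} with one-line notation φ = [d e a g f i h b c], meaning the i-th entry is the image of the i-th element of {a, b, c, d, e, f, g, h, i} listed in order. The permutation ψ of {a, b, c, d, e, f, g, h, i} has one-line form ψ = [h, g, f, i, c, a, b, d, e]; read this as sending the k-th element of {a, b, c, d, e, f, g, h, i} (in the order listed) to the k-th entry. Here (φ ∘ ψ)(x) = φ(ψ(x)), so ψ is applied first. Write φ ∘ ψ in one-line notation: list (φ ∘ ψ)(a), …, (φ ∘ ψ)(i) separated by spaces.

b h i c a d e g f

(φ ∘ ψ)(x) = φ(ψ(x)). Computing each image: φ(ψ(a)) = φ(h) = b, φ(ψ(b)) = φ(g) = h, φ(ψ(c)) = φ(f) = i, φ(ψ(d)) = φ(i) = c, φ(ψ(e)) = φ(c) = a, φ(ψ(f)) = φ(a) = d, φ(ψ(g)) = φ(b) = e, φ(ψ(h)) = φ(d) = g, φ(ψ(i)) = φ(e) = f.
Hence φ ∘ ψ = [b h i c a d e g f].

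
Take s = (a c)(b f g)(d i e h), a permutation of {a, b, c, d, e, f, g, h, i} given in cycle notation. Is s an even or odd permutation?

The cycle lengths are 4, 3, 2.
A cycle is odd iff its length is even; s has 2 even-length cycles, so sgn(s) = (−1)^2 and s is even.

even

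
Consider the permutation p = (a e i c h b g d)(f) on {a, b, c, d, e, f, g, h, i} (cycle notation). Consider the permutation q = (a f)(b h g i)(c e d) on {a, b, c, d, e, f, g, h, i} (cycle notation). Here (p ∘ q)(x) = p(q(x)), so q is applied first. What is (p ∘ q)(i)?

g

(p ∘ q)(i) = p(q(i)). q(i) = b, then p(b) = g. So (p ∘ q)(i) = g.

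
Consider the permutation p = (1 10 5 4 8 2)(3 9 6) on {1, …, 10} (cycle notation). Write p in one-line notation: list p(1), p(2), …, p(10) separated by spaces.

10 1 9 8 4 3 7 2 6 5

Reading each image from the cycles: 1→10, 2→1, 3→9, 4→8, 5→4, 6→3, 7→7, 8→2, 9→6, 10→5.
So the one-line form is 10 1 9 8 4 3 7 2 6 5.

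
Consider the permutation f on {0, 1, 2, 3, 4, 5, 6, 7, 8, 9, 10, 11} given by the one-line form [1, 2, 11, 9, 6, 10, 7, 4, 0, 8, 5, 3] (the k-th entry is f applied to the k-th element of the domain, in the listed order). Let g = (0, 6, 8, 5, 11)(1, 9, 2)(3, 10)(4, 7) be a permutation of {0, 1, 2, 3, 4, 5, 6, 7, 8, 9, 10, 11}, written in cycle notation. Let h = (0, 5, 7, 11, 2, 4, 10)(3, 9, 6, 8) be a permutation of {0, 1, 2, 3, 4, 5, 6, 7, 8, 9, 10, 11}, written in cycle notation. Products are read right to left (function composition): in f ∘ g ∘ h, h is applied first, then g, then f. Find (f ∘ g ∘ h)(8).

(f ∘ g ∘ h)(8) = f(g(h(8))). h(8) = 3, then g(3) = 10, then f(10) = 5, so the result is 5.

5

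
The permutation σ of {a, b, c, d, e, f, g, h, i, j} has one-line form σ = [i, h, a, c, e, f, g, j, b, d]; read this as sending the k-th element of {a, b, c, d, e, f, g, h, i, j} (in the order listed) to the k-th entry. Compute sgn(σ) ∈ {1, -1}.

In disjoint-cycle form the cycle lengths are 7, 1, 1, 1.
A cycle of length ℓ contributes ℓ−1 transpositions, so σ is a product of 6 transpositions — even.

1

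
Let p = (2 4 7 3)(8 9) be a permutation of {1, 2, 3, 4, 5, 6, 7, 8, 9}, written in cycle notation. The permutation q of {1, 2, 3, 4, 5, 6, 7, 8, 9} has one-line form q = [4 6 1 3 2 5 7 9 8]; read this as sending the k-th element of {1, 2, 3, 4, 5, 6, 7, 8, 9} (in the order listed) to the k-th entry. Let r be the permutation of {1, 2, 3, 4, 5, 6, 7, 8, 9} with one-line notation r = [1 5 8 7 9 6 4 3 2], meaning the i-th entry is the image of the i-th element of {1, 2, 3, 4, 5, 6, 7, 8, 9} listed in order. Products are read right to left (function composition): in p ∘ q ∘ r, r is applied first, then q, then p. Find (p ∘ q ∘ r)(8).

1

Chase 8: r(8) = 3; q(3) = 1; p(1) = 1. Hence (p ∘ q ∘ r)(8) = 1.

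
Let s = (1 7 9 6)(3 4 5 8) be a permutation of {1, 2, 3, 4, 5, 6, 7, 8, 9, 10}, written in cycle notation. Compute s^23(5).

5 lies in the 4-cycle (3 4 5 8).
On a 4-cycle, s^4 is the identity, so s^23 = s^3 there (23 ≡ 3 mod 4).
Advancing 3 steps from 5: 5 → 8 → 3 → 4.

4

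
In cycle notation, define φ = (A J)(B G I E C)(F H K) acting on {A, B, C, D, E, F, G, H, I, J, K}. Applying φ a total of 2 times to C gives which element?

G

C lies in the 5-cycle (B G I E C).
Advancing 2 steps from C: C → B → G.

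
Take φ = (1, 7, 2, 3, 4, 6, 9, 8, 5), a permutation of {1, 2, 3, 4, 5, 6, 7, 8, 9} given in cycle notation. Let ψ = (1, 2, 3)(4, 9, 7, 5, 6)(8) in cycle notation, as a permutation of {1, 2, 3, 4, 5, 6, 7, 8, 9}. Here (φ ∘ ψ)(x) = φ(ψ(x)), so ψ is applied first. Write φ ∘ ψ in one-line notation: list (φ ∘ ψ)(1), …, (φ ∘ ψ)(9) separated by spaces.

(φ ∘ ψ)(x) = φ(ψ(x)). Computing each image: φ(ψ(1)) = φ(2) = 3, φ(ψ(2)) = φ(3) = 4, φ(ψ(3)) = φ(1) = 7, φ(ψ(4)) = φ(9) = 8, φ(ψ(5)) = φ(6) = 9, φ(ψ(6)) = φ(4) = 6, φ(ψ(7)) = φ(5) = 1, φ(ψ(8)) = φ(8) = 5, φ(ψ(9)) = φ(7) = 2.
Hence φ ∘ ψ = [3 4 7 8 9 6 1 5 2].

3 4 7 8 9 6 1 5 2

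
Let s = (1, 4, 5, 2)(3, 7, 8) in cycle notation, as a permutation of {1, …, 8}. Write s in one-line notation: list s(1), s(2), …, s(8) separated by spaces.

Each element maps to the next entry in its cycle (wrapping to the front): 1→4, 2→1, 3→7, 4→5, 5→2, 6→6, 7→8, 8→3.
Listing these in domain order gives 4 1 7 5 2 6 8 3.

4 1 7 5 2 6 8 3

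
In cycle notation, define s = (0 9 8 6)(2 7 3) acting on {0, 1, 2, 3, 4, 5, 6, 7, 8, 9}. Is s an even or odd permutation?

odd

The cycle lengths are 4, 3, 1, 1, 1.
A cycle of length ℓ contributes ℓ−1 transpositions, so s is a product of 3 + 2 = 5 transpositions — odd.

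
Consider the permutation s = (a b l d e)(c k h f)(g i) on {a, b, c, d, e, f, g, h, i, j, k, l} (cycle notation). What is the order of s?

20

The disjoint cycles have lengths 5, 4, 2, 1.
Since disjoint cycles commute, ord(s) = lcm(5, 4, 2) = 20.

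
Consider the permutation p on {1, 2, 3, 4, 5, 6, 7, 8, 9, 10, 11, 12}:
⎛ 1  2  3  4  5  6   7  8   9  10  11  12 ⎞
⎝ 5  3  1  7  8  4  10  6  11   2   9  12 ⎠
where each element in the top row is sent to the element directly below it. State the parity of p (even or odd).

In disjoint-cycle form the cycle lengths are 9, 2, 1.
A cycle of length ℓ contributes ℓ−1 transpositions, so p is a product of 8 + 1 = 9 transpositions — odd.

odd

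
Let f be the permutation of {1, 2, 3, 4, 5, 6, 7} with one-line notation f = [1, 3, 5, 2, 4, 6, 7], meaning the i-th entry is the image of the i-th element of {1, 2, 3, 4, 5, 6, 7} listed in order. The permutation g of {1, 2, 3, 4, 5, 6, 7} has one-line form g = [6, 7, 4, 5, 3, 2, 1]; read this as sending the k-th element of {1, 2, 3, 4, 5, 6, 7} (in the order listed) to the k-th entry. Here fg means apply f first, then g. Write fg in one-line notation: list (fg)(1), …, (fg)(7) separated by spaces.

(fg)(x) = g(f(x)). Computing each image: g(f(1)) = g(1) = 6, g(f(2)) = g(3) = 4, g(f(3)) = g(5) = 3, g(f(4)) = g(2) = 7, g(f(5)) = g(4) = 5, g(f(6)) = g(6) = 2, g(f(7)) = g(7) = 1.
Hence fg = [6 4 3 7 5 2 1].

6 4 3 7 5 2 1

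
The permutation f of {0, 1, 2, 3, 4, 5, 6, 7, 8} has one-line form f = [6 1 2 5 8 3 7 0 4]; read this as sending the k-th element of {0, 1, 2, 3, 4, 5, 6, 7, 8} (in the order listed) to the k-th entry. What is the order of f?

Decomposing into disjoint cycles gives cycle lengths 3, 2, 2, 1, 1.
Since disjoint cycles commute, ord(f) = lcm(3, 2, 2) = 6.

6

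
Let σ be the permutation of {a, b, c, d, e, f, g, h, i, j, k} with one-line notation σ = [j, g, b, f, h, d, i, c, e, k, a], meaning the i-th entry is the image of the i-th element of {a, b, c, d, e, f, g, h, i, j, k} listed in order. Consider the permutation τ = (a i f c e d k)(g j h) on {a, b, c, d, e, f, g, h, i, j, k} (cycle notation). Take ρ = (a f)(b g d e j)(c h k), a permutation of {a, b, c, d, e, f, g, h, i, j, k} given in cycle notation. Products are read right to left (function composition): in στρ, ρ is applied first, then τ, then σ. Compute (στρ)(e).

Apply the permutations in order: ρ(e) = j, then τ(j) = h, then σ(h) = c. So (στρ)(e) = c.

c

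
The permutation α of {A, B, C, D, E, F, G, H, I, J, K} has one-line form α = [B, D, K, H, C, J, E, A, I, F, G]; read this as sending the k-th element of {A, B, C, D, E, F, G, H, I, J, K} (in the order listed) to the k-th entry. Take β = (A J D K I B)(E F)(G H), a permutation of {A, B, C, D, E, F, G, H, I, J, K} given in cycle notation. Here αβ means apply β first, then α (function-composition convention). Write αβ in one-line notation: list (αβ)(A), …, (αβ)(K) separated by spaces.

(αβ)(x) = α(β(x)). Computing each image: α(β(A)) = α(J) = F, α(β(B)) = α(A) = B, α(β(C)) = α(C) = K, α(β(D)) = α(K) = G, α(β(E)) = α(F) = J, α(β(F)) = α(E) = C, α(β(G)) = α(H) = A, α(β(H)) = α(G) = E, α(β(I)) = α(B) = D, α(β(J)) = α(D) = H, α(β(K)) = α(I) = I.
Hence αβ = [F B K G J C A E D H I].

F B K G J C A E D H I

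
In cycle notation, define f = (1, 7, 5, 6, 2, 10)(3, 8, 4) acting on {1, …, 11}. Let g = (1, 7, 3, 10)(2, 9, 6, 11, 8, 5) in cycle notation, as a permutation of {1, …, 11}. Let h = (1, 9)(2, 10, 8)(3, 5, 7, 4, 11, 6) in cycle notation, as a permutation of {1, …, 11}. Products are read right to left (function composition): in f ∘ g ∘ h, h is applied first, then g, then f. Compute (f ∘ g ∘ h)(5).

8

(f ∘ g ∘ h)(5) = f(g(h(5))). h(5) = 7, then g(7) = 3, then f(3) = 8, so the result is 8.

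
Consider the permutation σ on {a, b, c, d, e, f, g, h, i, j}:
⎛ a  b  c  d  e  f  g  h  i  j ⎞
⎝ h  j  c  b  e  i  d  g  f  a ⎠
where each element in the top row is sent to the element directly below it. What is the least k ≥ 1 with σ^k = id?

6

Writing σ as disjoint cycles, the cycle lengths are 6, 2, 1, 1.
Since disjoint cycles commute, ord(σ) = lcm(6, 2) = 6.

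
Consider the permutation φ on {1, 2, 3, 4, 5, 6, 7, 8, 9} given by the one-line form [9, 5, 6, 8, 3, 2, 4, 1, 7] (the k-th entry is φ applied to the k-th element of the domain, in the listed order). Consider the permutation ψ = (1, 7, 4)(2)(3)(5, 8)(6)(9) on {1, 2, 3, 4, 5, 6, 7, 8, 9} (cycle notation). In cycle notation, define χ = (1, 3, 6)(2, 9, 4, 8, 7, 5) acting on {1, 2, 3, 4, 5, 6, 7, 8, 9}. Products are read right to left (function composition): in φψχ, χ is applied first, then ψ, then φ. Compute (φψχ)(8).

Apply the permutations in order: χ(8) = 7, then ψ(7) = 4, then φ(4) = 8. So (φψχ)(8) = 8.

8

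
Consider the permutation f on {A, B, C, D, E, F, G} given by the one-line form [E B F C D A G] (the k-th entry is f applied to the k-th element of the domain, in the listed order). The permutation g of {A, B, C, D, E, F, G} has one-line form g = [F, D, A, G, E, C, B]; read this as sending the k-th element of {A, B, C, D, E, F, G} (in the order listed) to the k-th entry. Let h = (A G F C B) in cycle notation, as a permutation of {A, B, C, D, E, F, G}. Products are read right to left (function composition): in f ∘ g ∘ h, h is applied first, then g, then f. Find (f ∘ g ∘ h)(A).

B

Apply the permutations in order: h(A) = G, then g(G) = B, then f(B) = B. So (f ∘ g ∘ h)(A) = B.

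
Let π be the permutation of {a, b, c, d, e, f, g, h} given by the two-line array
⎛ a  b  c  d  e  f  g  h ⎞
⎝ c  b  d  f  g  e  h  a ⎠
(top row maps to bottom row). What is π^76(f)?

d

Tracing f → e → … returns to f after 7 steps, so f lies in a 7-cycle (a, c, d, f, e, g, h).
Since the cycle has length 7, π^76 acts on it the same as π^6 (76 mod 7 = 6).
Stepping 6 places around the cycle: f → e → g → h → a → c → d.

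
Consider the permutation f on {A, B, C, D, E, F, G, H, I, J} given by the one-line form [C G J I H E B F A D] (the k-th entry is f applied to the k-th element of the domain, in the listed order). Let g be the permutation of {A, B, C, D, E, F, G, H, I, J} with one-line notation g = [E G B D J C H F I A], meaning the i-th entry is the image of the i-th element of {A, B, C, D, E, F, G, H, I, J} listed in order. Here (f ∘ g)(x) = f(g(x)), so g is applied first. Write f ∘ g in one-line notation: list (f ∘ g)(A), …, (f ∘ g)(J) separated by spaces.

For each element, apply g then f: A → E → H; B → G → B; C → B → G; D → D → I; E → J → D; F → C → J; G → H → F; H → F → E; I → I → A; J → A → C.
So f ∘ g in one-line form is H B G I D J F E A C.

H B G I D J F E A C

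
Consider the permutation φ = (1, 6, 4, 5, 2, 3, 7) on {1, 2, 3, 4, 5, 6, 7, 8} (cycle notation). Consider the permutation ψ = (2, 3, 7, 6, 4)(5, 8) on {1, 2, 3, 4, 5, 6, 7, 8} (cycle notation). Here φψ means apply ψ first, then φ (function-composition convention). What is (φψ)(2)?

7

(φψ)(2) = φ(ψ(2)). ψ(2) = 3, then φ(3) = 7. So (φψ)(2) = 7.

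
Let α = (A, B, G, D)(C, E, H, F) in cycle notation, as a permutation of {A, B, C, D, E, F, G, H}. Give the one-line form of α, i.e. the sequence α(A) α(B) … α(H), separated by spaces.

B G E A H C D F

Each element maps to the next entry in its cycle (wrapping to the front): A↦B, B↦G, C↦E, D↦A, E↦H, F↦C, G↦D, H↦F.
So the one-line form is B G E A H C D F.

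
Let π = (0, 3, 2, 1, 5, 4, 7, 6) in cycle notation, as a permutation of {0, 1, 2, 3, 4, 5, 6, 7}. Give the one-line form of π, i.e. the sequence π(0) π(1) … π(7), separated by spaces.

Each element maps to the next entry in its cycle (wrapping to the front): 0↦3, 1↦5, 2↦1, 3↦2, 4↦7, 5↦4, 6↦0, 7↦6.
So the one-line form is 3 5 1 2 7 4 0 6.

3 5 1 2 7 4 0 6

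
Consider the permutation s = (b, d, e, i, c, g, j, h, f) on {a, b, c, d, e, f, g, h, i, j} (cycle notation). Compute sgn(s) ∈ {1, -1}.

The cycle lengths are 9, 1.
A cycle is odd iff its length is even; s has 0 even-length cycles, so sgn(s) = (−1)^0 and s is even.

1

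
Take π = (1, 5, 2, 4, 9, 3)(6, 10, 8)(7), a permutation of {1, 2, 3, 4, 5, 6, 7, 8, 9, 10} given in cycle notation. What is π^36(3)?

3 lies in the 6-cycle (1, 5, 2, 4, 9, 3).
Since the cycle has length 6, π^36 acts on it the same as π^0 (36 mod 6 = 0).
So π^36(3) = 3.

3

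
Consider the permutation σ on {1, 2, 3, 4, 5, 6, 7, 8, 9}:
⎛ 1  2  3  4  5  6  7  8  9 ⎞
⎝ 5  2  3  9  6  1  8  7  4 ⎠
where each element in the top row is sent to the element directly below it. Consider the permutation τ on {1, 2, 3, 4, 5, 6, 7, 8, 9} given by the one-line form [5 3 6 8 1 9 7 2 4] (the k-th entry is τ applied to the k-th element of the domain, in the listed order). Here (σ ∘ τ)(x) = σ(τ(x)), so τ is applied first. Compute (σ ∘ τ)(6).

4

(σ ∘ τ)(6) = σ(τ(6)). τ(6) = 9, then σ(9) = 4. So (σ ∘ τ)(6) = 4.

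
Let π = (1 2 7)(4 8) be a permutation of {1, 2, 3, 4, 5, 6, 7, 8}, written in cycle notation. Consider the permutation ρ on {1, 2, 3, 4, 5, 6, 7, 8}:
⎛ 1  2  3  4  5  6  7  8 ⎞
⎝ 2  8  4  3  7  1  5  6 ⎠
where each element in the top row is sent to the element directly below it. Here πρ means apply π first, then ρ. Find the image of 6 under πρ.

1

(πρ)(6) = ρ(π(6)). π(6) = 6, then ρ(6) = 1. So (πρ)(6) = 1.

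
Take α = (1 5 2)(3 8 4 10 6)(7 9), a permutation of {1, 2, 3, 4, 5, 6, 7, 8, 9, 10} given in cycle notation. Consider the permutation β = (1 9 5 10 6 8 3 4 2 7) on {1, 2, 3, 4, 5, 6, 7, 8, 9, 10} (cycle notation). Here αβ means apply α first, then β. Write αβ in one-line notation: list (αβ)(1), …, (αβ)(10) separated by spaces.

Chase each element through α then β: 1 → 5 → 10; 2 → 1 → 9; 3 → 8 → 3; 4 → 10 → 6; 5 → 2 → 7; 6 → 3 → 4; 7 → 9 → 5; 8 → 4 → 2; 9 → 7 → 1; 10 → 6 → 8.
So αβ in one-line form is 10 9 3 6 7 4 5 2 1 8.

10 9 3 6 7 4 5 2 1 8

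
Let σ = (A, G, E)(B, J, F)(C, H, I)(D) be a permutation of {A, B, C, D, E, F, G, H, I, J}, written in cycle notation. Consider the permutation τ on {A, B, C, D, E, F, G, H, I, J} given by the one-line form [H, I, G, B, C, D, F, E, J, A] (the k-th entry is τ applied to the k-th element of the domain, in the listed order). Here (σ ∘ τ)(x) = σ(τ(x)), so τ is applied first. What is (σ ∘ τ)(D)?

τ(D) = B, then σ(B) = J; composing gives (σ ∘ τ)(D) = J.

J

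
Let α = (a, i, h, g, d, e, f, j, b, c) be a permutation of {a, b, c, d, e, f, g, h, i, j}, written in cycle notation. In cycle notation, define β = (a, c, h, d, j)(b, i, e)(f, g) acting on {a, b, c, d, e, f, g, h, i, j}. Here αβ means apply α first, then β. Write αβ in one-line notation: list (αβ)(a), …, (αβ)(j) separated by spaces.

For each element, apply α then β: a → i → e; b → c → h; c → a → c; d → e → b; e → f → g; f → j → a; g → d → j; h → g → f; i → h → d; j → b → i.
So αβ in one-line form is e h c b g a j f d i.

e h c b g a j f d i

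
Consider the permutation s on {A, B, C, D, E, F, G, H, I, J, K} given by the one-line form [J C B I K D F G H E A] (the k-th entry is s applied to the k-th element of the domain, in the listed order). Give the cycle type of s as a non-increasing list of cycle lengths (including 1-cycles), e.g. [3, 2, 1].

[5, 4, 2]

The disjoint cycles are (A, J, E, K)(B, C)(D, I, H, G, F), with lengths 5, 4, 2 in non-increasing order.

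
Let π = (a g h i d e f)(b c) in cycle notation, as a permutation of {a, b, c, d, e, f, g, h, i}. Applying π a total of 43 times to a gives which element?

a lies in the 7-cycle (a g h i d e f).
On a 7-cycle, π^7 is the identity, so π^43 = π^1 there (43 ≡ 1 mod 7).
Advancing 1 step from a: a → g.

g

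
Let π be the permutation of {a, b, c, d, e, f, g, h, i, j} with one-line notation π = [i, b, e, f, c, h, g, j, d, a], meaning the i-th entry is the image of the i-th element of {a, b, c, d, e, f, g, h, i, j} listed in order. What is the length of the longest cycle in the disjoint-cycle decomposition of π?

6

Decomposing into disjoint cycles gives (a i d f h j)(c e); the longest has length 6.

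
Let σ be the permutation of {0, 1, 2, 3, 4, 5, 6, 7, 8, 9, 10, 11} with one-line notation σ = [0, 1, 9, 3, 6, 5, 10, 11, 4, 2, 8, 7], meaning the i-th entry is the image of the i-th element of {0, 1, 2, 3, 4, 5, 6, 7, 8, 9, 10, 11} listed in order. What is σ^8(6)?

6

Tracing 6 → 10 → … returns to 6 after 4 steps, so 6 lies in a 4-cycle (4, 6, 10, 8).
On a 4-cycle, σ^4 is the identity, so σ^8 = σ^0 there (8 ≡ 0 mod 4).
So σ^8(6) = 6.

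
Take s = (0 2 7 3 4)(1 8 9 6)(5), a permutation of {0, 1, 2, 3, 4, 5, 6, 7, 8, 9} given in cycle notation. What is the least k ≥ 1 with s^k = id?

The cycle type of s is (5, 4, 1).
Since disjoint cycles commute, ord(s) = lcm(5, 4) = 20.

20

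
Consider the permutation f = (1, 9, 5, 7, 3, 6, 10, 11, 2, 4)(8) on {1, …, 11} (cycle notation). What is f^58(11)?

6

11 lies in the 10-cycle (1, 9, 5, 7, 3, 6, 10, 11, 2, 4).
On a 10-cycle, f^10 is the identity, so f^58 = f^8 there (58 ≡ 8 mod 10).
Stepping 8 places around the cycle: 11 → 2 → 4 → 1 → 9 → 5 → 7 → 3 → 6.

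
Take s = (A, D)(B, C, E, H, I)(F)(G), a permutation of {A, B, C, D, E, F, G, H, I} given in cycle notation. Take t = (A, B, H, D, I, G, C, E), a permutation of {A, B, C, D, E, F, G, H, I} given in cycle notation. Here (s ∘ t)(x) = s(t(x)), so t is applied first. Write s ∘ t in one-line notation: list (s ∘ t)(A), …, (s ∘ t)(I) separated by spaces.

(s ∘ t)(x) = s(t(x)). Computing each image: s(t(A)) = s(B) = C, s(t(B)) = s(H) = I, s(t(C)) = s(E) = H, s(t(D)) = s(I) = B, s(t(E)) = s(A) = D, s(t(F)) = s(F) = F, s(t(G)) = s(C) = E, s(t(H)) = s(D) = A, s(t(I)) = s(G) = G.
Hence s ∘ t = [C I H B D F E A G].

C I H B D F E A G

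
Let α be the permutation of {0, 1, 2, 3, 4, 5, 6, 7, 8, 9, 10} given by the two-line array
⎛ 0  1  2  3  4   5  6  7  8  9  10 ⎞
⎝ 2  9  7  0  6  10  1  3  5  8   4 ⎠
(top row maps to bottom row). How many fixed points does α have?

No element satisfies α(x) = x, so there are 0 fixed points.

0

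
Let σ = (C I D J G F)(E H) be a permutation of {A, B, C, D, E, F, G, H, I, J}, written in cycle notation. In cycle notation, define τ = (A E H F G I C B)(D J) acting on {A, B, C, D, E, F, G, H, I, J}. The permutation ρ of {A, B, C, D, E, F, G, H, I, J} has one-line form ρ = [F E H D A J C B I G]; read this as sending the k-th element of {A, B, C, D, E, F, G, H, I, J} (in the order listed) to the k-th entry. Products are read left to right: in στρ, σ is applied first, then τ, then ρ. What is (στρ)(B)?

Chase B: σ(B) = B; τ(B) = A; ρ(A) = F. Hence (στρ)(B) = F.

F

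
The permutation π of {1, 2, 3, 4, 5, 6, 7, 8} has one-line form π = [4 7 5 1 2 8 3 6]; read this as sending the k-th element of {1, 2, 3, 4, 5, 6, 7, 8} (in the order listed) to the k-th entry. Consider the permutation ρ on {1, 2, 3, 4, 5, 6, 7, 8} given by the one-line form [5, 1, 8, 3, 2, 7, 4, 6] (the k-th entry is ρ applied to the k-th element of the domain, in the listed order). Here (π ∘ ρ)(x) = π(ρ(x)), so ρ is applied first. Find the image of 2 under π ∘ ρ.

4

(π ∘ ρ)(2) = π(ρ(2)). ρ(2) = 1, then π(1) = 4. So (π ∘ ρ)(2) = 4.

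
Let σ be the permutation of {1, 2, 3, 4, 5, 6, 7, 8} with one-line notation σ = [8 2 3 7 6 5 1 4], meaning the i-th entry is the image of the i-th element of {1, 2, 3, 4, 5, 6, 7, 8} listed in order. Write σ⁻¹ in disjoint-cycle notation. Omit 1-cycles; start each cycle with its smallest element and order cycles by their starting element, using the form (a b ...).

(1 7 4 8)(5 6)

The cycle decomposition of σ is (1 8 4 7)(5 6).
Reversing each cycle (and rotating so the smallest element leads) gives σ⁻¹ = (1 7 4 8)(5 6).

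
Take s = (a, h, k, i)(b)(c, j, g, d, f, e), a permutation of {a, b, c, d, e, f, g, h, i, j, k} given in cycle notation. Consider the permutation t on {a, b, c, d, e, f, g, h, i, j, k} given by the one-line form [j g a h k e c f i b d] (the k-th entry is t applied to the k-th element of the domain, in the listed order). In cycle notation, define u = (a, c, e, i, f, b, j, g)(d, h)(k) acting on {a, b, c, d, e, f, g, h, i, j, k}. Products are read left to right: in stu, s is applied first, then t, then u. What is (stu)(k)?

f

(stu)(k) = u(t(s(k))). s(k) = i, then t(i) = i, then u(i) = f, so the result is f.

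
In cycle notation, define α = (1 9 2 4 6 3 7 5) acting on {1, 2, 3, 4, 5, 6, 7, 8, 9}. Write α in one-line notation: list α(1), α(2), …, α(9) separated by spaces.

Reading each image from the cycles: 1↦9, 2↦4, 3↦7, 4↦6, 5↦1, 6↦3, 7↦5, 8↦8, 9↦2.
So the one-line form is 9 4 7 6 1 3 5 8 2.

9 4 7 6 1 3 5 8 2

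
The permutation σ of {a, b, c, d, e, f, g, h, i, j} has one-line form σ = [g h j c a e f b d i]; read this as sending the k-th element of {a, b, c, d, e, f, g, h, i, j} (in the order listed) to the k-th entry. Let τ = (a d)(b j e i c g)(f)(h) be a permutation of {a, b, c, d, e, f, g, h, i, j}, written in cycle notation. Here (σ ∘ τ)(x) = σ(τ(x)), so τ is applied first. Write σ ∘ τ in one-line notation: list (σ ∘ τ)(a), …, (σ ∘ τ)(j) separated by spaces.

c i f g d e h b j a

(σ ∘ τ)(x) = σ(τ(x)). Computing each image: σ(τ(a)) = σ(d) = c, σ(τ(b)) = σ(j) = i, σ(τ(c)) = σ(g) = f, σ(τ(d)) = σ(a) = g, σ(τ(e)) = σ(i) = d, σ(τ(f)) = σ(f) = e, σ(τ(g)) = σ(b) = h, σ(τ(h)) = σ(h) = b, σ(τ(i)) = σ(c) = j, σ(τ(j)) = σ(e) = a.
Hence σ ∘ τ = [c i f g d e h b j a].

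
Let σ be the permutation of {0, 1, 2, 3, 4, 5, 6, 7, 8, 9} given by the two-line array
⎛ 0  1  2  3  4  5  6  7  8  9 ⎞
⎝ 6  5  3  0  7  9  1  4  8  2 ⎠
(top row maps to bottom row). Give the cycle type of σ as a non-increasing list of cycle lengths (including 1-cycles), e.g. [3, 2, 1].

The disjoint cycles are (0 6 1 5 9 2 3)(4 7)(8), with lengths 7, 2, 1 in non-increasing order.

[7, 2, 1]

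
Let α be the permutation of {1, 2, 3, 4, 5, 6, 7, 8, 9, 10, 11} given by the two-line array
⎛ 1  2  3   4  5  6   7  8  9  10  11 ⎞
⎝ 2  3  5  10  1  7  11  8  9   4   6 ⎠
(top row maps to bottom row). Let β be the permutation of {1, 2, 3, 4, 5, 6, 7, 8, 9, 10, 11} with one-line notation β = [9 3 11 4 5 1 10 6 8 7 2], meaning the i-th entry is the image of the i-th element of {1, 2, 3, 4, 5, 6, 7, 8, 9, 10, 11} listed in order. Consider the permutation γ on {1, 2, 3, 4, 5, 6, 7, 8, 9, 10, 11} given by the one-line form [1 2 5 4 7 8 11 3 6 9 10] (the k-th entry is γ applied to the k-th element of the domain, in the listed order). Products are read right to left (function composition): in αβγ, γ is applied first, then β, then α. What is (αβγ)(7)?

3

(αβγ)(7) = α(β(γ(7))). γ(7) = 11, then β(11) = 2, then α(2) = 3, so the result is 3.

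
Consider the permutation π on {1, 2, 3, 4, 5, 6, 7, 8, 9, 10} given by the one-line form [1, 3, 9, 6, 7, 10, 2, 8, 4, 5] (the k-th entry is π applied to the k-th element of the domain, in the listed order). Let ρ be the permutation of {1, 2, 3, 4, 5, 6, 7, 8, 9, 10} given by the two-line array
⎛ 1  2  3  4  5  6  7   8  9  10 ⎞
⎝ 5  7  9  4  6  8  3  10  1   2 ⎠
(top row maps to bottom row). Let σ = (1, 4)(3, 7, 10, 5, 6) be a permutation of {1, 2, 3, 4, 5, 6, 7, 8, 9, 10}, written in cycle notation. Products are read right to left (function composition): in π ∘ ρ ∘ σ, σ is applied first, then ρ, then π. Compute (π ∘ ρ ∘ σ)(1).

(π ∘ ρ ∘ σ)(1) = π(ρ(σ(1))). σ(1) = 4, then ρ(4) = 4, then π(4) = 6, so the result is 6.

6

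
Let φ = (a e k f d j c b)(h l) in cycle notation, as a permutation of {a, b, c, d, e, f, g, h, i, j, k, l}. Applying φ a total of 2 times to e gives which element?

e lies in the 8-cycle (a e k f d j c b).
Advancing 2 steps from e: e → k → f.

f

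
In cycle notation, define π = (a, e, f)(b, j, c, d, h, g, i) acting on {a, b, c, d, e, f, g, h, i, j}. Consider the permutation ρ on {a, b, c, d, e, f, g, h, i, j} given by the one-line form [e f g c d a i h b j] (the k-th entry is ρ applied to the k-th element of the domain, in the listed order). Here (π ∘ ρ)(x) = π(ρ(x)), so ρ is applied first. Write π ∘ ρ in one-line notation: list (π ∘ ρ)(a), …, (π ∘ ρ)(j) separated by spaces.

f a i d h e b g j c

Chase each element through ρ then π: a → e → f; b → f → a; c → g → i; d → c → d; e → d → h; f → a → e; g → i → b; h → h → g; i → b → j; j → j → c.
So π ∘ ρ in one-line form is f a i d h e b g j c.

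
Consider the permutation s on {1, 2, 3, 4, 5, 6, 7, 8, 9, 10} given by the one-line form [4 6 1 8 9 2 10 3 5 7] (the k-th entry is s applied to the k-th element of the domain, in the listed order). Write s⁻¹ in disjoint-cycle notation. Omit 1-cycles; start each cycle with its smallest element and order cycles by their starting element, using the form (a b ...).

(1 3 8 4)(2 6)(5 9)(7 10)

The cycle decomposition of s is (1 4 8 3)(2 6)(5 9)(7 10).
Reversing each cycle (and rotating so the smallest element leads) gives s⁻¹ = (1 3 8 4)(2 6)(5 9)(7 10).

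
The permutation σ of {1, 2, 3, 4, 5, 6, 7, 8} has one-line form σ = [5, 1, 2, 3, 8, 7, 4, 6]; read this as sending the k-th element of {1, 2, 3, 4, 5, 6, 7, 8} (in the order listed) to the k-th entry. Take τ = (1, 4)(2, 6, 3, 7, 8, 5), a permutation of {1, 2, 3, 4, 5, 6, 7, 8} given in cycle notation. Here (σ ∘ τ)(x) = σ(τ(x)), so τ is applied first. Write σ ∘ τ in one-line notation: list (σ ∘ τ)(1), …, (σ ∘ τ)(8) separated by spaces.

3 7 4 5 1 2 6 8

(σ ∘ τ)(x) = σ(τ(x)). Computing each image: σ(τ(1)) = σ(4) = 3, σ(τ(2)) = σ(6) = 7, σ(τ(3)) = σ(7) = 4, σ(τ(4)) = σ(1) = 5, σ(τ(5)) = σ(2) = 1, σ(τ(6)) = σ(3) = 2, σ(τ(7)) = σ(8) = 6, σ(τ(8)) = σ(5) = 8.
Hence σ ∘ τ = [3 7 4 5 1 2 6 8].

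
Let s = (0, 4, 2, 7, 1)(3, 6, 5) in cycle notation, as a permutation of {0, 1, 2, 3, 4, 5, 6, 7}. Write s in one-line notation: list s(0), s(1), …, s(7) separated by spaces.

4 0 7 6 2 3 5 1

Reading each image from the cycles: 0↦4, 1↦0, 2↦7, 3↦6, 4↦2, 5↦3, 6↦5, 7↦1.
Listing these in domain order gives 4 0 7 6 2 3 5 1.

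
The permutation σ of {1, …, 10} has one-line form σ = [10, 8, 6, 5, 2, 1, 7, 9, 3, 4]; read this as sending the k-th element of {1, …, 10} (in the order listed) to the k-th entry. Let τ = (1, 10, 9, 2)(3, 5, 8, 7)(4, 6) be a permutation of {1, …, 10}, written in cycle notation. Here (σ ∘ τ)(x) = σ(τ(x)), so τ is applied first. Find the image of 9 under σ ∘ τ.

8

τ(9) = 2, then σ(2) = 8; composing gives (σ ∘ τ)(9) = 8.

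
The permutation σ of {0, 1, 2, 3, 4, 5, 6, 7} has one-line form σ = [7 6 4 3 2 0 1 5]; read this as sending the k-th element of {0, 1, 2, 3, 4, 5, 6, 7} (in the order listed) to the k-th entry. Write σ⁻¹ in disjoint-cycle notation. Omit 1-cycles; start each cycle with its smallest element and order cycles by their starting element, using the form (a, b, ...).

The cycle decomposition of σ is (0, 7, 5)(1, 6)(2, 4).
The inverse reverses every cycle; in canonical form, σ⁻¹ = (0, 5, 7)(1, 6)(2, 4).

(0, 5, 7)(1, 6)(2, 4)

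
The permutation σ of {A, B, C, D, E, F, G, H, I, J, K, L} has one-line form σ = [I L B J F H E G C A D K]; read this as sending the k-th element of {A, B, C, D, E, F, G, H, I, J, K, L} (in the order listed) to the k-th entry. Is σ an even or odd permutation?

even

In disjoint-cycle form the cycle lengths are 8, 4.
A cycle of length ℓ contributes ℓ−1 transpositions, so σ is a product of 7 + 3 = 10 transpositions — even.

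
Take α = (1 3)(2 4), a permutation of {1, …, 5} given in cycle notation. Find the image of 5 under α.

5 does not appear in any cycle of α, so it is a fixed point: α(5) = 5.

5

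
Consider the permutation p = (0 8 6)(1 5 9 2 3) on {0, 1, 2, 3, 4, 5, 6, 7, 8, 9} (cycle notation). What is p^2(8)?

0

8 lies in the 3-cycle (0 8 6).
Stepping 2 places around the cycle: 8 → 6 → 0.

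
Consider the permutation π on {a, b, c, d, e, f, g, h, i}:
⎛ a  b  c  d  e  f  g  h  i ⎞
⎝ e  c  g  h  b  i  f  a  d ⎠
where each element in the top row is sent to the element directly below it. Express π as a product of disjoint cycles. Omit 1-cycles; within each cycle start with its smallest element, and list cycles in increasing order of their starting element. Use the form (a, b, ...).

Start at a and follow images: a → e → b → c → g → f → i → d → h → a, giving the cycle (a, e, b, c, g, f, i, d, h).
Continuing from each remaining unvisited element yields (a, e, b, c, g, f, i, d, h).

(a, e, b, c, g, f, i, d, h)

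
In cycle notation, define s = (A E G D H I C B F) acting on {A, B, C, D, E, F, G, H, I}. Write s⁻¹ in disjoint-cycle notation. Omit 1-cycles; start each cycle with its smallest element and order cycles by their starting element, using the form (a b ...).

If s sends a → b within a cycle, s⁻¹ sends b → a; equivalently, reverse each cycle.
Reversing each cycle of s and rotating so the smallest element leads gives (A F B C I H D G E).

(A F B C I H D G E)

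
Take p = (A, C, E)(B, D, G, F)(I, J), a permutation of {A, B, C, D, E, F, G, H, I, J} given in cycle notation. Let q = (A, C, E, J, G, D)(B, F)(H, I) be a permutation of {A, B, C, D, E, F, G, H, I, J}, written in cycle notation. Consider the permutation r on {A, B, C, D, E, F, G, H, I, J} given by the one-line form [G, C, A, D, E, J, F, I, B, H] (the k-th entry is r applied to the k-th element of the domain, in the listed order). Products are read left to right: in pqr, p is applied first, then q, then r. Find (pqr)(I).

Chase I: p(I) = J; q(J) = G; r(G) = F. Hence (pqr)(I) = F.

F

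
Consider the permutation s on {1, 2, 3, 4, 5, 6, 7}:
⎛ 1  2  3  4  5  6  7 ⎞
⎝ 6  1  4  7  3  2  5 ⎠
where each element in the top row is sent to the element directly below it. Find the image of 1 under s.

6

The entry below 1 in the array is 6, so s(1) = 6.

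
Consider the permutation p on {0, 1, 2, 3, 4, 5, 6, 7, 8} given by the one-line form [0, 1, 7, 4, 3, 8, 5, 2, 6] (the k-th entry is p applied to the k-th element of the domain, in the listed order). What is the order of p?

6

Writing p as disjoint cycles, the cycle lengths are 3, 2, 2, 1, 1.
The order of p is the least common multiple of its cycle lengths: lcm(3, 2, 2) = 6.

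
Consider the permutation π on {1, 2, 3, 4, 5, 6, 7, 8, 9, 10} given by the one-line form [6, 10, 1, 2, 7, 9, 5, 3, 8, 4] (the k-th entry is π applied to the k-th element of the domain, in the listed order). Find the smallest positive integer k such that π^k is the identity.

30

Decomposing into disjoint cycles gives cycle lengths 5, 3, 2.
The order of π is the least common multiple of its cycle lengths: lcm(5, 3, 2) = 30.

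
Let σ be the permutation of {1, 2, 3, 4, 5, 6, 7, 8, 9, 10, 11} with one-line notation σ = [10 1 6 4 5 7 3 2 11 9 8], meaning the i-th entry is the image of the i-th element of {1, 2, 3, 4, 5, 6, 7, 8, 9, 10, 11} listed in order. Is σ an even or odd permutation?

In disjoint-cycle form the cycle lengths are 6, 3, 1, 1.
A cycle is odd iff its length is even; σ has 1 even-length cycle, so sgn(σ) = (−1)^1 and σ is odd.

odd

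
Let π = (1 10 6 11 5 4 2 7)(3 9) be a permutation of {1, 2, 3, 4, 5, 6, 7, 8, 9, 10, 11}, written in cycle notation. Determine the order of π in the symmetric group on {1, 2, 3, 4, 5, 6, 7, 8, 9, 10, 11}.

The disjoint cycles have lengths 8, 2, 1.
Since disjoint cycles commute, ord(π) = lcm(8, 2) = 8.

8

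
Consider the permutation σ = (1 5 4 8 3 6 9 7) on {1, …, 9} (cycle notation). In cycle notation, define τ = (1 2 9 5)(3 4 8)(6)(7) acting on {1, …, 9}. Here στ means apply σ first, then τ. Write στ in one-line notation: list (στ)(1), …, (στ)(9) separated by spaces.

1 9 6 3 8 5 2 4 7

(στ)(x) = τ(σ(x)). Computing each image: τ(σ(1)) = τ(5) = 1, τ(σ(2)) = τ(2) = 9, τ(σ(3)) = τ(6) = 6, τ(σ(4)) = τ(8) = 3, τ(σ(5)) = τ(4) = 8, τ(σ(6)) = τ(9) = 5, τ(σ(7)) = τ(1) = 2, τ(σ(8)) = τ(3) = 4, τ(σ(9)) = τ(7) = 7.
Hence στ = [1 9 6 3 8 5 2 4 7].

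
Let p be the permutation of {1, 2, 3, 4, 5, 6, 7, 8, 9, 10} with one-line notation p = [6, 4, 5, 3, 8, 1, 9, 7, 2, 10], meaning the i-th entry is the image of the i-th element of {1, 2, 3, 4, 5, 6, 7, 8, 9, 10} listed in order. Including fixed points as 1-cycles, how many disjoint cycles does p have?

3

The cycle decomposition is (1 6)(2 4 3 5 8 7 9)(10), which has 3 cycles (counting 1-cycles).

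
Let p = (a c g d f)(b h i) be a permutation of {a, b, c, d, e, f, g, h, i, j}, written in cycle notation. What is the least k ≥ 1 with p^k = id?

The cycle type of p is (5, 3, 1, 1).
The order of p is the least common multiple of its cycle lengths: lcm(5, 3) = 15.

15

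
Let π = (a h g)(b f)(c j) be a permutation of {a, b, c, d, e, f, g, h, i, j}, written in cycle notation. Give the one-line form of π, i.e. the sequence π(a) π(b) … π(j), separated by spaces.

h f j d e b a g i c

Each element maps to the next entry in its cycle (wrapping to the front): a↦h, b↦f, c↦j, d↦d, e↦e, f↦b, g↦a, h↦g, i↦i, j↦c.
So the one-line form is h f j d e b a g i c.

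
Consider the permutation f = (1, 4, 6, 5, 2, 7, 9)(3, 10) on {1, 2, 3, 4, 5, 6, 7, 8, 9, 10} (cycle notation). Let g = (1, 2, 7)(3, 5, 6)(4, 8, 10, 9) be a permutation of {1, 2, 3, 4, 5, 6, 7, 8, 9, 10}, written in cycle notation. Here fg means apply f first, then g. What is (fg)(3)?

(fg)(3) = g(f(3)). f(3) = 10, then g(10) = 9. So (fg)(3) = 9.

9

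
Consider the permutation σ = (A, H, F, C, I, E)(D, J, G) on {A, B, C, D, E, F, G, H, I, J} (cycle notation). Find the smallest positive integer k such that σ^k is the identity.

The cycle type of σ is (6, 3, 1).
The order of σ is the least common multiple of its cycle lengths: lcm(6, 3) = 6.

6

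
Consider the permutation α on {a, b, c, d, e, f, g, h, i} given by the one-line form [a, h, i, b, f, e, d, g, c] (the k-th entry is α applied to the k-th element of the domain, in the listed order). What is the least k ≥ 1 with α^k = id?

4

Decomposing into disjoint cycles gives cycle lengths 4, 2, 2, 1.
The order of α is the least common multiple of its cycle lengths: lcm(4, 2, 2) = 4.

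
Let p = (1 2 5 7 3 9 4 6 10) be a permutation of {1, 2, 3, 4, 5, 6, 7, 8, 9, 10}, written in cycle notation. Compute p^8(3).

3 lies in the 9-cycle (1 2 5 7 3 9 4 6 10).
Stepping 8 places around the cycle: 3 → 9 → 4 → 6 → 10 → 1 → 2 → 5 → 7.

7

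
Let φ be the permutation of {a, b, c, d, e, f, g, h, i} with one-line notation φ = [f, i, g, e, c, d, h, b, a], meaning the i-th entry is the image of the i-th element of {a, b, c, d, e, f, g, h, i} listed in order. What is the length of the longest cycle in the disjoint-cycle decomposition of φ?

Decomposing into disjoint cycles gives (a f d e c g h b i); the longest has length 9.

9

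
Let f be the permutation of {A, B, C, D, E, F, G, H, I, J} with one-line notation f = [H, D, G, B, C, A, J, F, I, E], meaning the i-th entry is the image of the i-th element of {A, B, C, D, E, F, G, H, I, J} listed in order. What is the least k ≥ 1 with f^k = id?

12

Decomposing into disjoint cycles gives cycle lengths 4, 3, 2, 1.
The order of f is the least common multiple of its cycle lengths: lcm(4, 3, 2) = 12.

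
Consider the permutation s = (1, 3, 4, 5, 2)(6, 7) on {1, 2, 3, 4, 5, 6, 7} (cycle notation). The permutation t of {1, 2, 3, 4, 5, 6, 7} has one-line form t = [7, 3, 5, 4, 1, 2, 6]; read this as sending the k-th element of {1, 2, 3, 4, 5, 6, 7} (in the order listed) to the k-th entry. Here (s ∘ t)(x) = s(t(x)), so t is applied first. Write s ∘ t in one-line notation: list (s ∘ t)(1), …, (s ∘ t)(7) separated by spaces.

For each element, apply t then s: 1 → 7 → 6; 2 → 3 → 4; 3 → 5 → 2; 4 → 4 → 5; 5 → 1 → 3; 6 → 2 → 1; 7 → 6 → 7.
So s ∘ t in one-line form is 6 4 2 5 3 1 7.

6 4 2 5 3 1 7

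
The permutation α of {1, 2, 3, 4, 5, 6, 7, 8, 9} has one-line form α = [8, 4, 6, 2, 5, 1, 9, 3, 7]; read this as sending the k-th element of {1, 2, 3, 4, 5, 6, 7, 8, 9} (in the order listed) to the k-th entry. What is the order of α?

4

Writing α as disjoint cycles, the cycle lengths are 4, 2, 2, 1.
The order of α is the least common multiple of its cycle lengths: lcm(4, 2, 2) = 4.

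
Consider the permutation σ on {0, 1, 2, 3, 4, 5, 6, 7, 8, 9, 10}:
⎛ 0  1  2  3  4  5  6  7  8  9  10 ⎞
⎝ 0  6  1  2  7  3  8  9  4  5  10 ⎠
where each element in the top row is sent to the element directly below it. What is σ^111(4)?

5

Tracing 4 → 7 → … returns to 4 after 9 steps, so 4 lies in a 9-cycle (1 6 8 4 7 9 5 3 2).
Powers repeat with period 9 on this cycle, and 111 mod 9 = 3, so σ^111(4) = σ^3(4).
Advancing 3 steps from 4: 4 → 7 → 9 → 5.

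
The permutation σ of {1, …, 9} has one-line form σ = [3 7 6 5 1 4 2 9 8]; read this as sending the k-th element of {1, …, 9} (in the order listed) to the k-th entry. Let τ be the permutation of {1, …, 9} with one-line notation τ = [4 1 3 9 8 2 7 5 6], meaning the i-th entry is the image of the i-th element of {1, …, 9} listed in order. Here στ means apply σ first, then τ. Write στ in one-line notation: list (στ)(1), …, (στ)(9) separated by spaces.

3 7 2 8 4 9 1 6 5

(στ)(x) = τ(σ(x)). Computing each image: τ(σ(1)) = τ(3) = 3, τ(σ(2)) = τ(7) = 7, τ(σ(3)) = τ(6) = 2, τ(σ(4)) = τ(5) = 8, τ(σ(5)) = τ(1) = 4, τ(σ(6)) = τ(4) = 9, τ(σ(7)) = τ(2) = 1, τ(σ(8)) = τ(9) = 6, τ(σ(9)) = τ(8) = 5.
Hence στ = [3 7 2 8 4 9 1 6 5].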